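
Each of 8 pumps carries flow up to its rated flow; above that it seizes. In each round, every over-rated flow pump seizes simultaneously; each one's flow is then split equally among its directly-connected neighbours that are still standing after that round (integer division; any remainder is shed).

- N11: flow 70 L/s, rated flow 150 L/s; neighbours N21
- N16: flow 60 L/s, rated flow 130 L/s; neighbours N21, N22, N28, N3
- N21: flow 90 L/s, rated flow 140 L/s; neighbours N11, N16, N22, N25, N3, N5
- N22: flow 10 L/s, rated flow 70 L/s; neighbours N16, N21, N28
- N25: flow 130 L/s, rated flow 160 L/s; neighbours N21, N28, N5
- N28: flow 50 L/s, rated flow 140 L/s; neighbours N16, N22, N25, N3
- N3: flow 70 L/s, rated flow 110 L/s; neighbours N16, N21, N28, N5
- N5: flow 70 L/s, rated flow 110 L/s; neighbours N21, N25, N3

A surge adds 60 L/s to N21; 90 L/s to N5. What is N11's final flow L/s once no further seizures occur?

Round 1 — N21 at 150 > 140; N5 at 160 > 110. N21, N5 seize.
  N21 sheds 150 L/s to N11, N16, N22, N25, N3: 30 each.
    N11: 70+30 = 100 ≤ 150
    N16: 60+30 = 90 ≤ 130
    N22: 10+30 = 40 ≤ 70
    N25: 130+30 = 160 ≤ 160
    N3: 70+30 = 100 ≤ 110
  N5 sheds 160 L/s to N25, N3: 80 each.
    N25: 160+80 = 240 > 160
    N3: 100+80 = 180 > 110
Round 2 — N25, N3 seize.
  N25 sheds 240 L/s to N28: 240 each.
    N28: 50+240 = 290 > 140
  N3 sheds 180 L/s to N16, N28: 90 each.
    N16: 90+90 = 180 > 130
    N28: 290+90 = 380 > 140
Round 3 — N16, N28 seize.
  N16 sheds 180 L/s to N22: 180 each.
    N22: 40+180 = 220 > 70
  N28 sheds 380 L/s to N22: 380 each.
    N22: 220+380 = 600 > 70
Round 4 — N22 seizes.
  N22 sheds 600 L/s: no online neighbours, lost.
No further seizures.

100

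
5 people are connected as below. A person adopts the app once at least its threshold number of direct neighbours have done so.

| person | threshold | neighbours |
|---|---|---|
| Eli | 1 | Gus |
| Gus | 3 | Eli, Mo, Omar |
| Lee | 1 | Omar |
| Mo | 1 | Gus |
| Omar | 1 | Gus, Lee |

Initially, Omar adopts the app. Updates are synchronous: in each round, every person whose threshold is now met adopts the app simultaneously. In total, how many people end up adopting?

Round 1 — Omar adopts the app (initial).
Round 2 — checking thresholds:
  Gus: 1 of 3 neighbours < 3, below threshold.
  Lee: 1 of 1 neighbours ≥ 1, adopts the app.
Round 3 — no new adoptions; cascade stops.

2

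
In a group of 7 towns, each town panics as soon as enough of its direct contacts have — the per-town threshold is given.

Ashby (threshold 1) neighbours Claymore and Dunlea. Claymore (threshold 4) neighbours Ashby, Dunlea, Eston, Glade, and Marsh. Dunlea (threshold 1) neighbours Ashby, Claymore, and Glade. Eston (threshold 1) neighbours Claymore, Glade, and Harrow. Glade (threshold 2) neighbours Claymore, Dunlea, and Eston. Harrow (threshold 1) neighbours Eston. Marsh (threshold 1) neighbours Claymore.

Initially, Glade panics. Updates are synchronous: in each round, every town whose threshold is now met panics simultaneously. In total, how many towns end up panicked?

7

Round 1 — Glade panics (initial).
Round 2 — checking thresholds:
  Claymore: 1 of 5 neighbours < 4, not yet.
  Dunlea: 1 of 3 neighbours ≥ 1, panics.
  Eston: 1 of 3 neighbours ≥ 1, panics.
Round 3 — checking thresholds:
  Ashby: 1 of 2 neighbours ≥ 1, panics.
  Claymore: 3 of 5 neighbours < 4, not yet.
  Harrow: 1 of 1 neighbours ≥ 1, panics.
Round 4 — checking thresholds:
  Claymore: 4 of 5 neighbours ≥ 4, panics.
Round 5 — checking thresholds:
  Marsh: 1 of 1 neighbours ≥ 1, panics.
Round 6 — no new panics; cascade stops.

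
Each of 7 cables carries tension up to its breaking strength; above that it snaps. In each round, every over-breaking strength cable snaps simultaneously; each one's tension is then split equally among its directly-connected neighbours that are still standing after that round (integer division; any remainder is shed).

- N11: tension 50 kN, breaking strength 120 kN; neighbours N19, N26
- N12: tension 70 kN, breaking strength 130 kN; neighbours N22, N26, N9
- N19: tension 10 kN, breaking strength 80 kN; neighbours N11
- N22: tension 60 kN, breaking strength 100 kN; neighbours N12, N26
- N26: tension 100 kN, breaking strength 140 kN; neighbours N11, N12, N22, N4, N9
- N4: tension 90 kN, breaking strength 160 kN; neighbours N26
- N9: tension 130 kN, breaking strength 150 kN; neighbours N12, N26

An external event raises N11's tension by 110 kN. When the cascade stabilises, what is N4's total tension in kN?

Round 1 — N11 at 160 > 120. N11 snaps.
  N11 sheds 160 kN to N19, N26: 80 each.
    N19: 10+80 = 90 > 80
    N26: 100+80 = 180 > 140
Round 2 — N19, N26 snap.
  N19 sheds 90 kN: no online neighbours, lost.
  N26 sheds 180 kN to N12, N22, N4, N9: 45 each.
    N12: 70+45 = 115 ≤ 130
    N22: 60+45 = 105 > 100
    N4: 90+45 = 135 ≤ 160
    N9: 130+45 = 175 > 150
Round 3 — N22, N9 snap.
  N22 sheds 105 kN to N12: 105 each.
    N12: 115+105 = 220 > 130
  N9 sheds 175 kN to N12: 175 each.
    N12: 220+175 = 395 > 130
Round 4 — N12 snaps.
  N12 sheds 395 kN: no online neighbours, lost.
No further breaks.

135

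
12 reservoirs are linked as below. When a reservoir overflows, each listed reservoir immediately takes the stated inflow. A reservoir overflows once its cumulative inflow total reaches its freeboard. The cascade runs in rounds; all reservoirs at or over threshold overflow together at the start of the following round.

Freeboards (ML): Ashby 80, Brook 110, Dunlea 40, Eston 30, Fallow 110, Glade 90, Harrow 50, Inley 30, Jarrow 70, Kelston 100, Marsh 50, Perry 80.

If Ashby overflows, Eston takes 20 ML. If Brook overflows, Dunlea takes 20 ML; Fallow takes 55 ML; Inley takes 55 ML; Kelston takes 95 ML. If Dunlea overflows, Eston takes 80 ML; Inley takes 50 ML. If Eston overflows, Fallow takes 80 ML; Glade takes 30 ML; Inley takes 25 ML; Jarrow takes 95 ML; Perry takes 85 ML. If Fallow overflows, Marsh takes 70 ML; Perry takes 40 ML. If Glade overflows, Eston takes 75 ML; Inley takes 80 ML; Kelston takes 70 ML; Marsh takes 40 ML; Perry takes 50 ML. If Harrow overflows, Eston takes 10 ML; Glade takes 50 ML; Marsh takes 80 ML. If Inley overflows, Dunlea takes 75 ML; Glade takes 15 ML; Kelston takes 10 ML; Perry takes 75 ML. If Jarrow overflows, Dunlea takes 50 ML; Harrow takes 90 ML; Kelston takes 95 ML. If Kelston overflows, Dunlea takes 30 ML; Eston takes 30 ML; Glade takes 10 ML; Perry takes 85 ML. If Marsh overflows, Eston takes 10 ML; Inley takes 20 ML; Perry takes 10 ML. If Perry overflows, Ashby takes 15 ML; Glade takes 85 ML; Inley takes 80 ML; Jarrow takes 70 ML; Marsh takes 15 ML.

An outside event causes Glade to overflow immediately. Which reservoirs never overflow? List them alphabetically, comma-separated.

Ashby, Brook, Fallow

Round 1 — Glade overflows (initial).
  Eston: +75 → 75 ≥ 30
  Inley: +80 → 80 ≥ 30
  Kelston: +70 → 70 < 100
  Marsh: +40 → 40 < 50
  Perry: +50 → 50 < 80
Round 2 — Eston, Inley overflow.
  Dunlea: +75 → 75 ≥ 40
  Fallow: +80 → 80 < 110
  Jarrow: +95 → 95 ≥ 70
  Kelston: +10 → 80 < 100
  Perry: +85+75 → 210 ≥ 80
Round 3 — Dunlea, Jarrow, Perry overflow.
  Ashby: +15 → 15 < 80
  Harrow: +90 → 90 ≥ 50
  Kelston: +95 → 175 ≥ 100
  Marsh: +15 → 55 ≥ 50
Round 4 — Harrow, Kelston, Marsh overflow.
No further overflows.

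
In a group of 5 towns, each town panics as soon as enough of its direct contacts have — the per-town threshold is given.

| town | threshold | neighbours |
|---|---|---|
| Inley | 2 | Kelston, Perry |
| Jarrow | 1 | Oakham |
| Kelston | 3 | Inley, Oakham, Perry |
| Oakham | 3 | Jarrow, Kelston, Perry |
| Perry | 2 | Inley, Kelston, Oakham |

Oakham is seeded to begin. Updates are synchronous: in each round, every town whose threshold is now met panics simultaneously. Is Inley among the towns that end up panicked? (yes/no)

Round 1 — Oakham panics (initial).
Round 2 — checking thresholds:
  Jarrow: 1 of 1 neighbours ≥ 1, panics.
  Kelston: 1 of 3 neighbours < 3, not yet.
  Perry: 1 of 3 neighbours < 2, not yet.
Round 3 — no new panics; cascade stops.

no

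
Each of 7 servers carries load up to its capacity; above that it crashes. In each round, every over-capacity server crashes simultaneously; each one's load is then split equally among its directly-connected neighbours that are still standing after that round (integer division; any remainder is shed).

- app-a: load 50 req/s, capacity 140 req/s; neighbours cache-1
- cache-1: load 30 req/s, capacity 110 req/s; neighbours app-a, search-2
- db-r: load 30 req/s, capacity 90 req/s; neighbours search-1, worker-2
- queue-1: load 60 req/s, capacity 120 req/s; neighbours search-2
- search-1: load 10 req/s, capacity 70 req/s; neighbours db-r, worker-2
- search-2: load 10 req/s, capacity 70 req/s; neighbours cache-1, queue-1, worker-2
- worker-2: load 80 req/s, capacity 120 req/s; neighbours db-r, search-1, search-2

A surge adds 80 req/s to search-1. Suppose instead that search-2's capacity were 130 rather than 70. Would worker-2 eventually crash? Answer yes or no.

yes

With search-2's capacity at 130:
Round 1 — search-1 at 90 > 70. search-1 crashes.
  search-1 sheds 90 req/s to db-r, worker-2: 45 each.
    db-r: 30+45 = 75 ≤ 90
    worker-2: 80+45 = 125 > 120
Round 2 — worker-2 crashes.
  worker-2 sheds 125 req/s to db-r, search-2: 62 each (1 lost).
    db-r: 75+62 = 137 > 90
    search-2: 10+62 = 72 ≤ 130
Round 3 — db-r crashes.
  db-r sheds 137 req/s: no online neighbours, lost.
No further crashes.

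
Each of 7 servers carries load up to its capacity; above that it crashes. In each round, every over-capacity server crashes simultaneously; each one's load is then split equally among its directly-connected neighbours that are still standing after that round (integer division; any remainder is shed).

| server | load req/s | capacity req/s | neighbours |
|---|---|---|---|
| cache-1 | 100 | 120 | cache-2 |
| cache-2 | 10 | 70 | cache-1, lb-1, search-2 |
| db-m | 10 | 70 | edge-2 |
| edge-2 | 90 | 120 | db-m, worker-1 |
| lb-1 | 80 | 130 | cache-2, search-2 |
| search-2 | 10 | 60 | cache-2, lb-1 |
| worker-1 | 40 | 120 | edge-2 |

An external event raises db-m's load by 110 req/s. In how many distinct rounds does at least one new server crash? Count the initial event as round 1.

3

Round 1 — db-m at 120 > 70. db-m crashes.
  db-m sheds 120 req/s to edge-2: 120 each.
    edge-2: 90+120 = 210 > 120
Round 2 — edge-2 crashes.
  edge-2 sheds 210 req/s to worker-1: 210 each.
    worker-1: 40+210 = 250 > 120
Round 3 — worker-1 crashes.
  worker-1 sheds 250 req/s: no online neighbours, lost.
No further crashes.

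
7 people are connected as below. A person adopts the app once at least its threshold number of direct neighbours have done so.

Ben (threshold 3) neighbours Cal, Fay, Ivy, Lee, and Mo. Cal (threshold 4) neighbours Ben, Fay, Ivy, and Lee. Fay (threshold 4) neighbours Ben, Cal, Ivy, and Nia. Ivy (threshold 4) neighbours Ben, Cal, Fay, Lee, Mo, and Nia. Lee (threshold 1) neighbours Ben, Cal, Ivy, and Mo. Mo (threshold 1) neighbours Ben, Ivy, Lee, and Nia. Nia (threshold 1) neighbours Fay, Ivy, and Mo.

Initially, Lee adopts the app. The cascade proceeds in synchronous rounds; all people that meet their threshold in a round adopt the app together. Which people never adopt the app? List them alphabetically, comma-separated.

Ben, Cal, Fay, Ivy

Round 1 — Lee adopts the app (initial).
Round 2 — checking thresholds:
  Ben: 1 of 5 neighbours < 3, holds.
  Cal: 1 of 4 neighbours < 4, holds.
  Ivy: 1 of 6 neighbours < 4, holds.
  Mo: 1 of 4 neighbours ≥ 1, adopts the app.
Round 3 — checking thresholds:
  Ben: 2 of 5 neighbours < 3, holds.
  Cal: 1 of 4 neighbours < 4, holds.
  Ivy: 2 of 6 neighbours < 4, holds.
  Nia: 1 of 3 neighbours ≥ 1, adopts the app.
Round 4 — no new adoptions; cascade stops.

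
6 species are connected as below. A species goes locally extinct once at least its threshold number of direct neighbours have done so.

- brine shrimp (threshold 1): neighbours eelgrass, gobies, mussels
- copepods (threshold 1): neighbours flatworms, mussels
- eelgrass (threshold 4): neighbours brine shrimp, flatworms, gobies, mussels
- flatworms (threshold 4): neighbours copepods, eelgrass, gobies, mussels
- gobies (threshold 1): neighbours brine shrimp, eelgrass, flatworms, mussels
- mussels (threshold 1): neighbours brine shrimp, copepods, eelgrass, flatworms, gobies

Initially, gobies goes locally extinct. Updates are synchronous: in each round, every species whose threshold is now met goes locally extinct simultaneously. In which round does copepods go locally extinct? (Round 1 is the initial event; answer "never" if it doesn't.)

Round 1 — gobies goes locally extinct (initial).
Round 2 — checking thresholds:
  brine shrimp: 1 of 3 neighbours ≥ 1, goes locally extinct.
  eelgrass: 1 of 4 neighbours < 4, below threshold.
  flatworms: 1 of 4 neighbours < 4, below threshold.
  mussels: 1 of 5 neighbours ≥ 1, goes locally extinct.
Round 3 — checking thresholds:
  copepods: 1 of 2 neighbours ≥ 1, goes locally extinct.
  eelgrass: 3 of 4 neighbours < 4, below threshold.
  flatworms: 2 of 4 neighbours < 4, below threshold.
Round 4 — no new extinctions; cascade stops.

3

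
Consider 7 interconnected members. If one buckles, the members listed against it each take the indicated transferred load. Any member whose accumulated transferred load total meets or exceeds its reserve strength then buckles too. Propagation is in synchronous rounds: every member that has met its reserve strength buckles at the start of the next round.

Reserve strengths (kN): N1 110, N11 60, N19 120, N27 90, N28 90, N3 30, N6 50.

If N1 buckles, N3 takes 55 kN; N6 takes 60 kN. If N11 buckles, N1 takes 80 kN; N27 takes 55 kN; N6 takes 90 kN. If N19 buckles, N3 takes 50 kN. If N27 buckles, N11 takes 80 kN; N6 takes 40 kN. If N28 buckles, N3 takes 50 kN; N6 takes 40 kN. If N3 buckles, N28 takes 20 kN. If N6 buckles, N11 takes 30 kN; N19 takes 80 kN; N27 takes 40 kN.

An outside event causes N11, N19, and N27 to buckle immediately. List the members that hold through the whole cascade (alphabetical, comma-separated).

Round 1 — N11, N19, N27 buckle (initial).
  N1: +80 → 80 < 110
  N3: +50 → 50 ≥ 30
  N6: +90+40 → 130 ≥ 50
Round 2 — N3, N6 buckle.
  N28: +20 → 20 < 90
No further bucklings.

N1, N28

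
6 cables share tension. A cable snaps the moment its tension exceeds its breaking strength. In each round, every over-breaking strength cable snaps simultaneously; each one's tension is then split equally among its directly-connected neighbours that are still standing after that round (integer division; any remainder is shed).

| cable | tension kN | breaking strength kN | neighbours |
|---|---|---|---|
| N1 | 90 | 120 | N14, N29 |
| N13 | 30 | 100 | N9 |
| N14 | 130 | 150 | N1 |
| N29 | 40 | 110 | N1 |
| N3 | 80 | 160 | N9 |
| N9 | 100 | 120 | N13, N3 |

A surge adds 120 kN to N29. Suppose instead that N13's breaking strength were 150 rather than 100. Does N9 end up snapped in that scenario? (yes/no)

With N13's breaking strength at 150:
Round 1 — N29 at 160 > 110. N29 snaps.
  N29 sheds 160 kN to N1: 160 each.
    N1: 90+160 = 250 > 120
Round 2 — N1 snaps.
  N1 sheds 250 kN to N14: 250 each.
    N14: 130+250 = 380 > 150
Round 3 — N14 snaps.
  N14 sheds 380 kN: no online neighbours, lost.
No further breaks.

no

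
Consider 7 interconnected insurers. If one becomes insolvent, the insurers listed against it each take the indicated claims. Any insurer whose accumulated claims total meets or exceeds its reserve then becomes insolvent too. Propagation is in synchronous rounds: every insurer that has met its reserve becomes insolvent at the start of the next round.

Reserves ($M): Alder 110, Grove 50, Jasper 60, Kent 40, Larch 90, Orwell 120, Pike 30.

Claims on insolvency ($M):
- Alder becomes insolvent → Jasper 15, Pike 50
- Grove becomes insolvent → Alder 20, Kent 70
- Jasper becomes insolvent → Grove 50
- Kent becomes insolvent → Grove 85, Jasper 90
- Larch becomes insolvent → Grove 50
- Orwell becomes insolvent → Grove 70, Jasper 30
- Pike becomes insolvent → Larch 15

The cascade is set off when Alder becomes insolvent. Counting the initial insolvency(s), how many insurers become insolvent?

2

Round 1 — Alder becomes insolvent (initial).
  Jasper: +15 → 15 < 60
  Pike: +50 → 50 ≥ 30
Round 2 — Pike becomes insolvent.
  Larch: +15 → 15 < 90
No further insolvencies.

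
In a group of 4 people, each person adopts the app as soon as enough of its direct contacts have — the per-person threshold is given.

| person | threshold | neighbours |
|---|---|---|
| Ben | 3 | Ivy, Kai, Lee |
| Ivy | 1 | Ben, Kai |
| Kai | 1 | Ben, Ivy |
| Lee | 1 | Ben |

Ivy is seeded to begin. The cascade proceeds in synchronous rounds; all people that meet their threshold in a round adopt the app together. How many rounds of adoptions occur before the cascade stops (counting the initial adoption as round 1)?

Round 1 — Ivy adopts the app (initial).
Round 2 — checking thresholds:
  Ben: 1 of 3 neighbours < 3, holds.
  Kai: 1 of 2 neighbours ≥ 1, adopts the app.
Round 3 — no new adoptions; cascade stops.

2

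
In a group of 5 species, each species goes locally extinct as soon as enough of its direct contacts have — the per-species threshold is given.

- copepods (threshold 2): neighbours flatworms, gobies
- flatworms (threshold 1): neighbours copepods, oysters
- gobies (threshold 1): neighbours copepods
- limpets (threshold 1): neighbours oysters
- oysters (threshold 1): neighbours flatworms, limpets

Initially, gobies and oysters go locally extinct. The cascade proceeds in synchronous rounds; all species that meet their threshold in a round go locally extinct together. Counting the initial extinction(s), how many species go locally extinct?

Round 1 — gobies, oysters go locally extinct (initial).
Round 2 — checking thresholds:
  copepods: 1 of 2 neighbours < 2, holds.
  flatworms: 1 of 2 neighbours ≥ 1, goes locally extinct.
  limpets: 1 of 1 neighbours ≥ 1, goes locally extinct.
Round 3 — checking thresholds:
  copepods: 2 of 2 neighbours ≥ 2, goes locally extinct.
Round 4 — no new extinctions; cascade stops.

5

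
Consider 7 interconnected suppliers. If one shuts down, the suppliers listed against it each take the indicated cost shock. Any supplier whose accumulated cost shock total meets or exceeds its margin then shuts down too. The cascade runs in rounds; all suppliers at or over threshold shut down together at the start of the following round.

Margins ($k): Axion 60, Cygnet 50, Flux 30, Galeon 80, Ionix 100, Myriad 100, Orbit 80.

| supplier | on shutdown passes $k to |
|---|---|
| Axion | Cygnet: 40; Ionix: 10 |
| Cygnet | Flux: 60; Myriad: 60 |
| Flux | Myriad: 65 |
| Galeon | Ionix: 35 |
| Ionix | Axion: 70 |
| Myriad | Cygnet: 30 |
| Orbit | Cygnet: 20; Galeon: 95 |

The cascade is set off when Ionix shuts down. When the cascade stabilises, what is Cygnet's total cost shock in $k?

40

Round 1 — Ionix shuts down (initial).
  Axion: +70 → 70 ≥ 60
Round 2 — Axion shuts down.
  Cygnet: +40 → 40 < 50
No further shutdowns.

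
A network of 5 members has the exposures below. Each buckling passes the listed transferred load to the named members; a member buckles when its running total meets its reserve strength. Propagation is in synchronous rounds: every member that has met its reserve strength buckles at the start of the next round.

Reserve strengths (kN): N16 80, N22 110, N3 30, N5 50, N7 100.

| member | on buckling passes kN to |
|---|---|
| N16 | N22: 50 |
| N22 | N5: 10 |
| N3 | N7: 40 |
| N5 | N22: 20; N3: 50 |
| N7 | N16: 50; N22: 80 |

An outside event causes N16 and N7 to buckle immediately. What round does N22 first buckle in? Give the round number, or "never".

2

Round 1 — N16, N7 buckle (initial).
  N22: +50+80 → 130 ≥ 110
Round 2 — N22 buckles.
  N5: +10 → 10 < 50
No further bucklings.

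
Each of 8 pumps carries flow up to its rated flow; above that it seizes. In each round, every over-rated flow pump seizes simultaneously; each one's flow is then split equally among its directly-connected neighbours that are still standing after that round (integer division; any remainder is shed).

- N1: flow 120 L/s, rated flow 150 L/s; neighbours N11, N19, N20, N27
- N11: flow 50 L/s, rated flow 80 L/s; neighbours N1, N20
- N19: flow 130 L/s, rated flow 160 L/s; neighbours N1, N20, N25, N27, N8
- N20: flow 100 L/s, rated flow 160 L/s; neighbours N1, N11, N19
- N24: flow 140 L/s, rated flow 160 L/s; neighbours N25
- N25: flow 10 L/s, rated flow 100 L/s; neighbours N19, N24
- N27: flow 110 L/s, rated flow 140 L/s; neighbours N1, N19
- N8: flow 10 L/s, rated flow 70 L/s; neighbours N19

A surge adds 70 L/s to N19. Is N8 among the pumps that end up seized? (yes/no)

no

Round 1 — N19 at 200 > 160. N19 seizes.
  N19 sheds 200 L/s to N1, N20, N25, N27, N8: 40 each.
    N1: 120+40 = 160 > 150
    N20: 100+40 = 140 ≤ 160
    N25: 10+40 = 50 ≤ 100
    N27: 110+40 = 150 > 140
    N8: 10+40 = 50 ≤ 70
Round 2 — N1, N27 seize.
  N1 sheds 160 L/s to N11, N20: 80 each.
    N11: 50+80 = 130 > 80
    N20: 140+80 = 220 > 160
  N27 sheds 150 L/s: no online neighbours, lost.
Round 3 — N11, N20 seize.
  N11 sheds 130 L/s: no online neighbours, lost.
  N20 sheds 220 L/s: no online neighbours, lost.
No further seizures.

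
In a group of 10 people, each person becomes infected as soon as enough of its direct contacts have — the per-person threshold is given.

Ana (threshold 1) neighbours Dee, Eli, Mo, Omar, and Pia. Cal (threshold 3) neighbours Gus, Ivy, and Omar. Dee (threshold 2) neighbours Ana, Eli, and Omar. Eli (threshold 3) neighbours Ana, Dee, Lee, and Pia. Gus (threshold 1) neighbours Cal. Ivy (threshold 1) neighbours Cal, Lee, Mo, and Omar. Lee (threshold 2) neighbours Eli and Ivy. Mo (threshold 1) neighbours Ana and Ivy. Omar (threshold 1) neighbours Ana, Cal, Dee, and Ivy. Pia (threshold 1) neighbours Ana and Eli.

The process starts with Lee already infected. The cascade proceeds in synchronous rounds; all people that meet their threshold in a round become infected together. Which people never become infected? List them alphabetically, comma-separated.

Round 1 — Lee becomes infected (initial).
Round 2 — checking thresholds:
  Eli: 1 of 4 neighbours < 3, holds.
  Ivy: 1 of 4 neighbours ≥ 1, becomes infected.
Round 3 — checking thresholds:
  Cal: 1 of 3 neighbours < 3, holds.
  Eli: 1 of 4 neighbours < 3, holds.
  Mo: 1 of 2 neighbours ≥ 1, becomes infected.
  Omar: 1 of 4 neighbours ≥ 1, becomes infected.
Round 4 — checking thresholds:
  Ana: 2 of 5 neighbours ≥ 1, becomes infected.
  Cal: 2 of 3 neighbours < 3, holds.
  Dee: 1 of 3 neighbours < 2, holds.
  Eli: 1 of 4 neighbours < 3, holds.
Round 5 — checking thresholds:
  Cal: 2 of 3 neighbours < 3, holds.
  Dee: 2 of 3 neighbours ≥ 2, becomes infected.
  Eli: 2 of 4 neighbours < 3, holds.
  Pia: 1 of 2 neighbours ≥ 1, becomes infected.
Round 6 — checking thresholds:
  Cal: 2 of 3 neighbours < 3, holds.
  Eli: 4 of 4 neighbours ≥ 3, becomes infected.
Round 7 — no new infections; cascade stops.

Cal, Gus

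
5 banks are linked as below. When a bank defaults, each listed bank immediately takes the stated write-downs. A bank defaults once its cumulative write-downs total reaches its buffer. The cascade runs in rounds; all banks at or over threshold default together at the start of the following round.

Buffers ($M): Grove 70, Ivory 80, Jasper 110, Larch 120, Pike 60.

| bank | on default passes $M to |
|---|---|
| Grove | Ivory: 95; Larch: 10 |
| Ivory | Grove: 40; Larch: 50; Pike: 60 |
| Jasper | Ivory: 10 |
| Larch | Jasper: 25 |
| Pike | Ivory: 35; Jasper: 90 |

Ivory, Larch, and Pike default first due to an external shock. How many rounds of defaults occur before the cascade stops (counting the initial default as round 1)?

Round 1 — Ivory, Larch, Pike default (initial).
  Grove: +40 → 40 < 70
  Jasper: +25+90 → 115 ≥ 110
Round 2 — Jasper defaults.
No further defaults.

2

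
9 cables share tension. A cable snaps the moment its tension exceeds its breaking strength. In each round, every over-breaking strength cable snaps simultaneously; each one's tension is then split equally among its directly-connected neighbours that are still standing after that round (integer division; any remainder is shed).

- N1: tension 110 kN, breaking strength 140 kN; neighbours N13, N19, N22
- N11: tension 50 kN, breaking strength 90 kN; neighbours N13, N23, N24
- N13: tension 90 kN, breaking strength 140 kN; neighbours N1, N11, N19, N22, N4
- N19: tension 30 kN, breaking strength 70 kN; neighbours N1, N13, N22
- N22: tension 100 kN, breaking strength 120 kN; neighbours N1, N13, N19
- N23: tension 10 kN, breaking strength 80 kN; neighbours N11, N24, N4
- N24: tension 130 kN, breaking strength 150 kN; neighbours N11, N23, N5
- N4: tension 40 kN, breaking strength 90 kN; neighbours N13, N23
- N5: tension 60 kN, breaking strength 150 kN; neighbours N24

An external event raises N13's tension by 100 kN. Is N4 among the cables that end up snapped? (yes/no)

no

Round 1 — N13 at 190 > 140. N13 snaps.
  N13 sheds 190 kN to N1, N11, N19, N22, N4: 38 each.
    N1: 110+38 = 148 > 140
    N11: 50+38 = 88 ≤ 90
    N19: 30+38 = 68 ≤ 70
    N22: 100+38 = 138 > 120
    N4: 40+38 = 78 ≤ 90
Round 2 — N1, N22 snap.
  N1 sheds 148 kN to N19: 148 each.
    N19: 68+148 = 216 > 70
  N22 sheds 138 kN to N19: 138 each.
    N19: 216+138 = 354 > 70
Round 3 — N19 snaps.
  N19 sheds 354 kN: no online neighbours, lost.
No further breaks.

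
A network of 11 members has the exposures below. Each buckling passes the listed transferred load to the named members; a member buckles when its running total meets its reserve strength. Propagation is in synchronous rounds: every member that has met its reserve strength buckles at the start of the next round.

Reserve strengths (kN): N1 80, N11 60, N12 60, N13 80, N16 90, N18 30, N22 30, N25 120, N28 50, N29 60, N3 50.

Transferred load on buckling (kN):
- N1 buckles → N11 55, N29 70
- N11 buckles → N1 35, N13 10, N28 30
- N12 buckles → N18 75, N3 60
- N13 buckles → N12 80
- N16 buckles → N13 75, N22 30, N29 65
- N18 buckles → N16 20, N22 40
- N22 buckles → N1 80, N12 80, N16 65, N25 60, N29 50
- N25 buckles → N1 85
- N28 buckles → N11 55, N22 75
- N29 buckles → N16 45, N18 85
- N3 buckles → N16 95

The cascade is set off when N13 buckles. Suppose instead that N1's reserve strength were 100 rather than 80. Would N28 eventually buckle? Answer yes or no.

With N1's reserve strength at 100:
Round 1 — N13 buckles (initial).
  N12: +80 → 80 ≥ 60
Round 2 — N12 buckles.
  N18: +75 → 75 ≥ 30
  N3: +60 → 60 ≥ 50
Round 3 — N18, N3 buckle.
  N16: +20+95 → 115 ≥ 90
  N22: +40 → 40 ≥ 30
Round 4 — N16, N22 buckle.
  N1: +80 → 80 < 100
  N25: +60 → 60 < 120
  N29: +65+50 → 115 ≥ 60
Round 5 — N29 buckles.
No further bucklings.

no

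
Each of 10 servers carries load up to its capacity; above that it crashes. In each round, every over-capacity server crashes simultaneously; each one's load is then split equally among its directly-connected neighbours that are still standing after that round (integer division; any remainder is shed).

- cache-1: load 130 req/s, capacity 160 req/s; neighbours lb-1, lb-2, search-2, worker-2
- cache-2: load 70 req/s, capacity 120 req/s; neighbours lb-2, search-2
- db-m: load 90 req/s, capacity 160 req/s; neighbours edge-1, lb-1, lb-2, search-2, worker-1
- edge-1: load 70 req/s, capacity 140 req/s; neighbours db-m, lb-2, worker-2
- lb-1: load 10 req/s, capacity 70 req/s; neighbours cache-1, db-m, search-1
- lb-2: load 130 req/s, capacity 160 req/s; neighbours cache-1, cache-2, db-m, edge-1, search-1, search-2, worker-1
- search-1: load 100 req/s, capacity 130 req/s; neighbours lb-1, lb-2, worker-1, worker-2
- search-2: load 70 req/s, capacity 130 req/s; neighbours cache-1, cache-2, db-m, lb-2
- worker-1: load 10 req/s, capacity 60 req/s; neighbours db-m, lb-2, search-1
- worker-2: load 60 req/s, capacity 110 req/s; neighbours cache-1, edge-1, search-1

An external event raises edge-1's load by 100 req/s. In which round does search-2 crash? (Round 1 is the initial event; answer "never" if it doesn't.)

4

Round 1 — edge-1 at 170 > 140. edge-1 crashes.
  edge-1 sheds 170 req/s to db-m, lb-2, worker-2: 56 each (2 lost).
    db-m: 90+56 = 146 ≤ 160
    lb-2: 130+56 = 186 > 160
    worker-2: 60+56 = 116 > 110
Round 2 — lb-2, worker-2 crash.
  lb-2 sheds 186 req/s to cache-1, cache-2, db-m, search-1, search-2, worker-1: 31 each.
    cache-1: 130+31 = 161 > 160
    cache-2: 70+31 = 101 ≤ 120
    db-m: 146+31 = 177 > 160
    search-1: 100+31 = 131 > 130
    search-2: 70+31 = 101 ≤ 130
    worker-1: 10+31 = 41 ≤ 60
  worker-2 sheds 116 req/s to cache-1, search-1: 58 each.
    cache-1: 161+58 = 219 > 160
    search-1: 131+58 = 189 > 130
Round 3 — cache-1, db-m, search-1 crash.
  cache-1 sheds 219 req/s to lb-1, search-2: 109 each (1 lost).
    lb-1: 10+109 = 119 > 70
    search-2: 101+109 = 210 > 130
  db-m sheds 177 req/s to lb-1, search-2, worker-1: 59 each.
    lb-1: 119+59 = 178 > 70
    search-2: 210+59 = 269 > 130
    worker-1: 41+59 = 100 > 60
  search-1 sheds 189 req/s to lb-1, worker-1: 94 each (1 lost).
    lb-1: 178+94 = 272 > 70
    worker-1: 100+94 = 194 > 60
Round 4 — lb-1, search-2, worker-1 crash.
  lb-1 sheds 272 req/s: no online neighbours, lost.
  search-2 sheds 269 req/s to cache-2: 269 each.
    cache-2: 101+269 = 370 > 120
  worker-1 sheds 194 req/s: no online neighbours, lost.
Round 5 — cache-2 crashes.
  cache-2 sheds 370 req/s: no online neighbours, lost.
No further crashes.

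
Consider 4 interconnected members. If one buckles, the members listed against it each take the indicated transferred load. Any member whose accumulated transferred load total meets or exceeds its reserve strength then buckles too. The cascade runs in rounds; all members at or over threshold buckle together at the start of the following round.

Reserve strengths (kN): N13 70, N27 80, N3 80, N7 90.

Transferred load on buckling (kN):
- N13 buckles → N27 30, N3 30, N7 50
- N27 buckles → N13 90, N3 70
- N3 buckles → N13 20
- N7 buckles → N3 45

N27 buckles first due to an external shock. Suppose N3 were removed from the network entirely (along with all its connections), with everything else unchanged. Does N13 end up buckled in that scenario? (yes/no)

With N3 removed:
Round 1 — N27 buckles (initial).
  N13: +90 → 90 ≥ 70
Round 2 — N13 buckles.
  N7: +50 → 50 < 90
No further bucklings.

yes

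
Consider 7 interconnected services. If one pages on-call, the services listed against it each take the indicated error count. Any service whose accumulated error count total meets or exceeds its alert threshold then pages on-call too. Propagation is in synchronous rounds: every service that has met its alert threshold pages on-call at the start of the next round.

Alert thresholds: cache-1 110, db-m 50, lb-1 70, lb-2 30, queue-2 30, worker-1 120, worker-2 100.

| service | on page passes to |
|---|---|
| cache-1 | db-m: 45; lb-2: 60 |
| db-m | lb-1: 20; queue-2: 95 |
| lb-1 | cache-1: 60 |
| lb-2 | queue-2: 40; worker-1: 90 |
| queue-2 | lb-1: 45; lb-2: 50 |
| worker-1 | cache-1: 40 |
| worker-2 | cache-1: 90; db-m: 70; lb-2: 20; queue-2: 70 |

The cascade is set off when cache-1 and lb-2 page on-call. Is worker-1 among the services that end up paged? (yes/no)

Round 1 — cache-1, lb-2 page on-call (initial).
  db-m: +45 → 45 < 50
  queue-2: +40 → 40 ≥ 30
  worker-1: +90 → 90 < 120
Round 2 — queue-2 pages on-call.
  lb-1: +45 → 45 < 70
No further pages.

no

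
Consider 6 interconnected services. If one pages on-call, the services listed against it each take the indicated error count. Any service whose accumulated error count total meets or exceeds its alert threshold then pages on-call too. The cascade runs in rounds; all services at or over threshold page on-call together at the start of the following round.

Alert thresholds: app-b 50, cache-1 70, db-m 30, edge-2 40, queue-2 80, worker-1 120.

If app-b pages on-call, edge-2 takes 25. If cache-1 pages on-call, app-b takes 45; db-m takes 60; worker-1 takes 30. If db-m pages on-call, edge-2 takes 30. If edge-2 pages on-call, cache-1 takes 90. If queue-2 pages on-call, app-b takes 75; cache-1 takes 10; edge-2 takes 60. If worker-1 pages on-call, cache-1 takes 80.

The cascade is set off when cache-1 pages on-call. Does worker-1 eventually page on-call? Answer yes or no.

Round 1 — cache-1 pages on-call (initial).
  app-b: +45 → 45 < 50
  db-m: +60 → 60 ≥ 30
  worker-1: +30 → 30 < 120
Round 2 — db-m pages on-call.
  edge-2: +30 → 30 < 40
No further pages.

no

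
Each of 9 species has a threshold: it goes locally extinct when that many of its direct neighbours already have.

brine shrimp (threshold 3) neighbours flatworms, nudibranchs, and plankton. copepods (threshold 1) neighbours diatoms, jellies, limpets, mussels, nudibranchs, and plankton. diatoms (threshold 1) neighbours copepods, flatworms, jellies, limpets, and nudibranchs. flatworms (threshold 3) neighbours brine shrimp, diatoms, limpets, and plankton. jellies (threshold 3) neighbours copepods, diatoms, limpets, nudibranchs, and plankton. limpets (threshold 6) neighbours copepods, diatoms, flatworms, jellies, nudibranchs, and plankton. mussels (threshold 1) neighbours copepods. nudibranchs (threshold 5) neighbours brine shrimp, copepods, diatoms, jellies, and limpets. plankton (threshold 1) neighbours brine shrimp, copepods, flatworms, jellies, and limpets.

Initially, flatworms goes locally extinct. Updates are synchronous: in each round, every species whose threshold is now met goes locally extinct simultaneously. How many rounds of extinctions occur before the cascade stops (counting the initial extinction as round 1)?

Round 1 — flatworms goes locally extinct (initial).
Round 2 — checking thresholds:
  brine shrimp: 1 of 3 neighbours < 3, not yet.
  diatoms: 1 of 5 neighbours ≥ 1, goes locally extinct.
  limpets: 1 of 6 neighbours < 6, not yet.
  plankton: 1 of 5 neighbours ≥ 1, goes locally extinct.
Round 3 — checking thresholds:
  brine shrimp: 2 of 3 neighbours < 3, not yet.
  copepods: 2 of 6 neighbours ≥ 1, goes locally extinct.
  jellies: 2 of 5 neighbours < 3, not yet.
  limpets: 3 of 6 neighbours < 6, not yet.
  nudibranchs: 1 of 5 neighbours < 5, not yet.
Round 4 — checking thresholds:
  brine shrimp: 2 of 3 neighbours < 3, not yet.
  jellies: 3 of 5 neighbours ≥ 3, goes locally extinct.
  limpets: 4 of 6 neighbours < 6, not yet.
  mussels: 1 of 1 neighbours ≥ 1, goes locally extinct.
  nudibranchs: 2 of 5 neighbours < 5, not yet.
Round 5 — no new extinctions; cascade stops.

4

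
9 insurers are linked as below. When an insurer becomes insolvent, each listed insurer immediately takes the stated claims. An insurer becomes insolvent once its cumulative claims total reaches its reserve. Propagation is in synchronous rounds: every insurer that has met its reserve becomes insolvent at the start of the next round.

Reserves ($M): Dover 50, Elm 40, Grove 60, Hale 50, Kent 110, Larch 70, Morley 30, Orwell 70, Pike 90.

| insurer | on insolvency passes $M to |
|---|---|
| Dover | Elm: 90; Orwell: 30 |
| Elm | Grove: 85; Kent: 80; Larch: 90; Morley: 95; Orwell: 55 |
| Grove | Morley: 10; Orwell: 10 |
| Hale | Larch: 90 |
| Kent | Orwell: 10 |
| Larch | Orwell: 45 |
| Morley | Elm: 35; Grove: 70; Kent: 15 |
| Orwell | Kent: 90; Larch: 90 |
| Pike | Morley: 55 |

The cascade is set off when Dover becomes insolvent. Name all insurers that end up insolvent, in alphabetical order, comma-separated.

Round 1 — Dover becomes insolvent (initial).
  Elm: +90 → 90 ≥ 40
  Orwell: +30 → 30 < 70
Round 2 — Elm becomes insolvent.
  Grove: +85 → 85 ≥ 60
  Kent: +80 → 80 < 110
  Larch: +90 → 90 ≥ 70
  Morley: +95 → 95 ≥ 30
  Orwell: +55 → 85 ≥ 70
Round 3 — Grove, Larch, Morley, Orwell become insolvent.
  Kent: +15+90 → 185 ≥ 110
Round 4 — Kent becomes insolvent.
No further insolvencies.

Dover, Elm, Grove, Kent, Larch, Morley, Orwell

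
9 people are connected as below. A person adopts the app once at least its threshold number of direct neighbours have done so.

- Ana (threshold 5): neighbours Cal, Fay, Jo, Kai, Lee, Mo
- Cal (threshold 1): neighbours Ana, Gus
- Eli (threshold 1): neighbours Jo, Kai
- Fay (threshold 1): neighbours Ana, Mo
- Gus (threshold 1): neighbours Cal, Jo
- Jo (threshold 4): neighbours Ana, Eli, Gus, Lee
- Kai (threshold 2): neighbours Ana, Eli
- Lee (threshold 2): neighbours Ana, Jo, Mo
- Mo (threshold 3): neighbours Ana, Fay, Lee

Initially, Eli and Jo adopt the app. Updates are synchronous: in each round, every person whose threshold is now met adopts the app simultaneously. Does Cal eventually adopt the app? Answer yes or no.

yes

Round 1 — Eli, Jo adopt the app (initial).
Round 2 — checking thresholds:
  Ana: 1 of 6 neighbours < 5, below threshold.
  Gus: 1 of 2 neighbours ≥ 1, adopts the app.
  Kai: 1 of 2 neighbours < 2, below threshold.
  Lee: 1 of 3 neighbours < 2, below threshold.
Round 3 — checking thresholds:
  Ana: 1 of 6 neighbours < 5, below threshold.
  Cal: 1 of 2 neighbours ≥ 1, adopts the app.
  Kai: 1 of 2 neighbours < 2, below threshold.
  Lee: 1 of 3 neighbours < 2, below threshold.
Round 4 — no new adoptions; cascade stops.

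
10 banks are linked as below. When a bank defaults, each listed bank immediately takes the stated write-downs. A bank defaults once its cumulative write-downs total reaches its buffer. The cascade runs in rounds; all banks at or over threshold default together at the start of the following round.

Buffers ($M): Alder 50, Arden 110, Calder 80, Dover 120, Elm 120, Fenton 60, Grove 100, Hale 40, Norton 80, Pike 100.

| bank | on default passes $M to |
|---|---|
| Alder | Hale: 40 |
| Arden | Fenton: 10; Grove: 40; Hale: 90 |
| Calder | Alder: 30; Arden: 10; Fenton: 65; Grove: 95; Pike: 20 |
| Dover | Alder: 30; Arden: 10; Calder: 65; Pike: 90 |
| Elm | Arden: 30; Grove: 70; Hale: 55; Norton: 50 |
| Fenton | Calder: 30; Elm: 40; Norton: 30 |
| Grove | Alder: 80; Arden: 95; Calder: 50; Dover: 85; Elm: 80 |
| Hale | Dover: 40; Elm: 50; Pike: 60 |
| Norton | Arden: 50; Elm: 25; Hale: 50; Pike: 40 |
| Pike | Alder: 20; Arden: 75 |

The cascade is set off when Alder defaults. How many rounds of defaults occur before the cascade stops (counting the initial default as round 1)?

2

Round 1 — Alder defaults (initial).
  Hale: +40 → 40 ≥ 40
Round 2 — Hale defaults.
  Dover: +40 → 40 < 120
  Elm: +50 → 50 < 120
  Pike: +60 → 60 < 100
No further defaults.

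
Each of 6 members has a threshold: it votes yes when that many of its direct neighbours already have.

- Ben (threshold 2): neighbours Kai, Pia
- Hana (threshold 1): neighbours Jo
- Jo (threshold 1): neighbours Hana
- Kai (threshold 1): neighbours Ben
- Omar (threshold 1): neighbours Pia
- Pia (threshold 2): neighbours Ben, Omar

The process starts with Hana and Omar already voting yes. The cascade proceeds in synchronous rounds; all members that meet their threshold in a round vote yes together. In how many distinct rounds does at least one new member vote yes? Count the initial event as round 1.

Round 1 — Hana, Omar vote yes (initial).
Round 2 — checking thresholds:
  Jo: 1 of 1 neighbours ≥ 1, votes yes.
  Pia: 1 of 2 neighbours < 2, not yet.
Round 3 — no new yes votes; cascade stops.

2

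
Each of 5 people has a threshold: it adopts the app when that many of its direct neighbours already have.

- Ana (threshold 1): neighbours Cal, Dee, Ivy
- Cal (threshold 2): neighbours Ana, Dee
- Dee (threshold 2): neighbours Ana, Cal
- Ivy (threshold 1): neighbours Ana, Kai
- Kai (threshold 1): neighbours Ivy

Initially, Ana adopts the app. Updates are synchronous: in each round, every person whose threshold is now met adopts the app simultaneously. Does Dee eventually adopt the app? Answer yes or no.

Round 1 — Ana adopts the app (initial).
Round 2 — checking thresholds:
  Cal: 1 of 2 neighbours < 2, not yet.
  Dee: 1 of 2 neighbours < 2, not yet.
  Ivy: 1 of 2 neighbours ≥ 1, adopts the app.
Round 3 — checking thresholds:
  Cal: 1 of 2 neighbours < 2, not yet.
  Dee: 1 of 2 neighbours < 2, not yet.
  Kai: 1 of 1 neighbours ≥ 1, adopts the app.
Round 4 — no new adoptions; cascade stops.

no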